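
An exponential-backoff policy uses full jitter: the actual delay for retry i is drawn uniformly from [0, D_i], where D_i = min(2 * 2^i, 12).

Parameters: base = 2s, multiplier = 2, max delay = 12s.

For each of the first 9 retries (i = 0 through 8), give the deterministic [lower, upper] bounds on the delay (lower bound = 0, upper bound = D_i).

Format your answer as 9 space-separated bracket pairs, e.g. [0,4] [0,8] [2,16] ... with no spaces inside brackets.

Answer: [0,2] [0,4] [0,8] [0,12] [0,12] [0,12] [0,12] [0,12] [0,12]

Derivation:
Computing bounds per retry:
  i=0: D_i=min(2*2^0,12)=2, bounds=[0,2]
  i=1: D_i=min(2*2^1,12)=4, bounds=[0,4]
  i=2: D_i=min(2*2^2,12)=8, bounds=[0,8]
  i=3: D_i=min(2*2^3,12)=12, bounds=[0,12]
  i=4: D_i=min(2*2^4,12)=12, bounds=[0,12]
  i=5: D_i=min(2*2^5,12)=12, bounds=[0,12]
  i=6: D_i=min(2*2^6,12)=12, bounds=[0,12]
  i=7: D_i=min(2*2^7,12)=12, bounds=[0,12]
  i=8: D_i=min(2*2^8,12)=12, bounds=[0,12]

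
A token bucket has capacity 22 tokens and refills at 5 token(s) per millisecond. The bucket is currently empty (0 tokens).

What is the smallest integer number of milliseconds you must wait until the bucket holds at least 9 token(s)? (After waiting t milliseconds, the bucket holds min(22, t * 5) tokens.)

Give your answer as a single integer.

Need t * 5 >= 9, so t >= 9/5.
Smallest integer t = ceil(9/5) = 2.

Answer: 2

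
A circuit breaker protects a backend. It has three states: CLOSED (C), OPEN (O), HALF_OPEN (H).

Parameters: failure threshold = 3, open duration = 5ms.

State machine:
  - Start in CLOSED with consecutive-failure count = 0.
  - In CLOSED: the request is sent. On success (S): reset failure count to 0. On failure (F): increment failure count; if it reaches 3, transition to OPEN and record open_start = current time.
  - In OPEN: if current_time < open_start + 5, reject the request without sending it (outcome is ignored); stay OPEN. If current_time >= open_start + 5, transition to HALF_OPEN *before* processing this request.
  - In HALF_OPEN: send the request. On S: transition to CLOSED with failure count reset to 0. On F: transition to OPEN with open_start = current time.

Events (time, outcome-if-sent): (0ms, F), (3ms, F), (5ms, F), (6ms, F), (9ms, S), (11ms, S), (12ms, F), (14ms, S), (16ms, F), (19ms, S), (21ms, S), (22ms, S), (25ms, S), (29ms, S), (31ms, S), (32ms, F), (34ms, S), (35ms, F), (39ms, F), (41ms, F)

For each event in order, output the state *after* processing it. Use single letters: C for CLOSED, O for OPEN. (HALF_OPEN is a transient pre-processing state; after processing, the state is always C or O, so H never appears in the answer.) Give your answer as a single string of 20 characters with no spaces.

State after each event:
  event#1 t=0ms outcome=F: state=CLOSED
  event#2 t=3ms outcome=F: state=CLOSED
  event#3 t=5ms outcome=F: state=OPEN
  event#4 t=6ms outcome=F: state=OPEN
  event#5 t=9ms outcome=S: state=OPEN
  event#6 t=11ms outcome=S: state=CLOSED
  event#7 t=12ms outcome=F: state=CLOSED
  event#8 t=14ms outcome=S: state=CLOSED
  event#9 t=16ms outcome=F: state=CLOSED
  event#10 t=19ms outcome=S: state=CLOSED
  event#11 t=21ms outcome=S: state=CLOSED
  event#12 t=22ms outcome=S: state=CLOSED
  event#13 t=25ms outcome=S: state=CLOSED
  event#14 t=29ms outcome=S: state=CLOSED
  event#15 t=31ms outcome=S: state=CLOSED
  event#16 t=32ms outcome=F: state=CLOSED
  event#17 t=34ms outcome=S: state=CLOSED
  event#18 t=35ms outcome=F: state=CLOSED
  event#19 t=39ms outcome=F: state=CLOSED
  event#20 t=41ms outcome=F: state=OPEN

Answer: CCOOOCCCCCCCCCCCCCCO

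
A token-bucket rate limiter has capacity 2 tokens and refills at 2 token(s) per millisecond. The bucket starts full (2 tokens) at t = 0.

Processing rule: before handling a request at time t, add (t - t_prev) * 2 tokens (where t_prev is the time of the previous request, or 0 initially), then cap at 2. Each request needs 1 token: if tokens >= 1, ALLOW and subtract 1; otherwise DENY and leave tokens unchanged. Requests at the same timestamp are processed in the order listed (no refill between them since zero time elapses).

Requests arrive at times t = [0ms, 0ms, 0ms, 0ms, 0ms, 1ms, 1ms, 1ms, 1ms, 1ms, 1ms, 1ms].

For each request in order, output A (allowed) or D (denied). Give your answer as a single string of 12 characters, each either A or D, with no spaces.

Answer: AADDDAADDDDD

Derivation:
Simulating step by step:
  req#1 t=0ms: ALLOW
  req#2 t=0ms: ALLOW
  req#3 t=0ms: DENY
  req#4 t=0ms: DENY
  req#5 t=0ms: DENY
  req#6 t=1ms: ALLOW
  req#7 t=1ms: ALLOW
  req#8 t=1ms: DENY
  req#9 t=1ms: DENY
  req#10 t=1ms: DENY
  req#11 t=1ms: DENY
  req#12 t=1ms: DENY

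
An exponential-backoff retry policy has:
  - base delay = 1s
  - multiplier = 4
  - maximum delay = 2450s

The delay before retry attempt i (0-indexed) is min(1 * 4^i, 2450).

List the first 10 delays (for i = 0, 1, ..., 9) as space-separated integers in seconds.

Answer: 1 4 16 64 256 1024 2450 2450 2450 2450

Derivation:
Computing each delay:
  i=0: min(1*4^0, 2450) = 1
  i=1: min(1*4^1, 2450) = 4
  i=2: min(1*4^2, 2450) = 16
  i=3: min(1*4^3, 2450) = 64
  i=4: min(1*4^4, 2450) = 256
  i=5: min(1*4^5, 2450) = 1024
  i=6: min(1*4^6, 2450) = 2450
  i=7: min(1*4^7, 2450) = 2450
  i=8: min(1*4^8, 2450) = 2450
  i=9: min(1*4^9, 2450) = 2450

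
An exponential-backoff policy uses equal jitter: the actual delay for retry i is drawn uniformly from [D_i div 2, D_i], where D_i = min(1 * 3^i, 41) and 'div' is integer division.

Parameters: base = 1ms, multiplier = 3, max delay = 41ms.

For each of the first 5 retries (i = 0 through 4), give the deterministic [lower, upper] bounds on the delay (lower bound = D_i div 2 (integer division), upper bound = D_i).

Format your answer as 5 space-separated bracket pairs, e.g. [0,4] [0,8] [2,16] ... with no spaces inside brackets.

Computing bounds per retry:
  i=0: D_i=min(1*3^0,41)=1, bounds=[0,1]
  i=1: D_i=min(1*3^1,41)=3, bounds=[1,3]
  i=2: D_i=min(1*3^2,41)=9, bounds=[4,9]
  i=3: D_i=min(1*3^3,41)=27, bounds=[13,27]
  i=4: D_i=min(1*3^4,41)=41, bounds=[20,41]

Answer: [0,1] [1,3] [4,9] [13,27] [20,41]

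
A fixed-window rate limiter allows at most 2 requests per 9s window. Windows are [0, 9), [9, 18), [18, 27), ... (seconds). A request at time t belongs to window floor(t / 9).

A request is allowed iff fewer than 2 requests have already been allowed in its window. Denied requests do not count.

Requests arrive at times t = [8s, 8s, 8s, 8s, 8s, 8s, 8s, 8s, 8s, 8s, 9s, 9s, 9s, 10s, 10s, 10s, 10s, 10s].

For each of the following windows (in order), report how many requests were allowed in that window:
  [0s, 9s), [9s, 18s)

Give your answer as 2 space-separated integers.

Answer: 2 2

Derivation:
Processing requests:
  req#1 t=8s (window 0): ALLOW
  req#2 t=8s (window 0): ALLOW
  req#3 t=8s (window 0): DENY
  req#4 t=8s (window 0): DENY
  req#5 t=8s (window 0): DENY
  req#6 t=8s (window 0): DENY
  req#7 t=8s (window 0): DENY
  req#8 t=8s (window 0): DENY
  req#9 t=8s (window 0): DENY
  req#10 t=8s (window 0): DENY
  req#11 t=9s (window 1): ALLOW
  req#12 t=9s (window 1): ALLOW
  req#13 t=9s (window 1): DENY
  req#14 t=10s (window 1): DENY
  req#15 t=10s (window 1): DENY
  req#16 t=10s (window 1): DENY
  req#17 t=10s (window 1): DENY
  req#18 t=10s (window 1): DENY

Allowed counts by window: 2 2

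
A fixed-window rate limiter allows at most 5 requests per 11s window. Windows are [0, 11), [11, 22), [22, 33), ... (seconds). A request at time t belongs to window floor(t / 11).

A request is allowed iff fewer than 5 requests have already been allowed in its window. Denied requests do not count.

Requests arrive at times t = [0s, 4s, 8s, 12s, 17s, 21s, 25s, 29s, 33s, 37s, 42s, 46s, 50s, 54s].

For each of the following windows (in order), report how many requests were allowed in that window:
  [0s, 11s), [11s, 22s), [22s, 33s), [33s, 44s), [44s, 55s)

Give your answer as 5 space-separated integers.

Processing requests:
  req#1 t=0s (window 0): ALLOW
  req#2 t=4s (window 0): ALLOW
  req#3 t=8s (window 0): ALLOW
  req#4 t=12s (window 1): ALLOW
  req#5 t=17s (window 1): ALLOW
  req#6 t=21s (window 1): ALLOW
  req#7 t=25s (window 2): ALLOW
  req#8 t=29s (window 2): ALLOW
  req#9 t=33s (window 3): ALLOW
  req#10 t=37s (window 3): ALLOW
  req#11 t=42s (window 3): ALLOW
  req#12 t=46s (window 4): ALLOW
  req#13 t=50s (window 4): ALLOW
  req#14 t=54s (window 4): ALLOW

Allowed counts by window: 3 3 2 3 3

Answer: 3 3 2 3 3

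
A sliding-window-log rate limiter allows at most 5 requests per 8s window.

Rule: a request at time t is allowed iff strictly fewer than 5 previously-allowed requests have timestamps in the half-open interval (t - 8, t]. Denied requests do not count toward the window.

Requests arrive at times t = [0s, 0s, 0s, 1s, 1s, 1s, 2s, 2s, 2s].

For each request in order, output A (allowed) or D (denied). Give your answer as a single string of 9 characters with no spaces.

Answer: AAAAADDDD

Derivation:
Tracking allowed requests in the window:
  req#1 t=0s: ALLOW
  req#2 t=0s: ALLOW
  req#3 t=0s: ALLOW
  req#4 t=1s: ALLOW
  req#5 t=1s: ALLOW
  req#6 t=1s: DENY
  req#7 t=2s: DENY
  req#8 t=2s: DENY
  req#9 t=2s: DENY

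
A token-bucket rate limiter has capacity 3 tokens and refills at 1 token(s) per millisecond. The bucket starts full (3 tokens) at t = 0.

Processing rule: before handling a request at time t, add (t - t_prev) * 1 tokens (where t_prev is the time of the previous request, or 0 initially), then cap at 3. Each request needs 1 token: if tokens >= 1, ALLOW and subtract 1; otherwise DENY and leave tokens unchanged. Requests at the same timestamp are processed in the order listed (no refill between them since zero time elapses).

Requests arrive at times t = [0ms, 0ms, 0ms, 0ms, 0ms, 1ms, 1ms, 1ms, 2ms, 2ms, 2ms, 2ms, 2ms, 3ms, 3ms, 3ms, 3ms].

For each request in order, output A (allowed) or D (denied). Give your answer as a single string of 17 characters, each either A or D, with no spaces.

Simulating step by step:
  req#1 t=0ms: ALLOW
  req#2 t=0ms: ALLOW
  req#3 t=0ms: ALLOW
  req#4 t=0ms: DENY
  req#5 t=0ms: DENY
  req#6 t=1ms: ALLOW
  req#7 t=1ms: DENY
  req#8 t=1ms: DENY
  req#9 t=2ms: ALLOW
  req#10 t=2ms: DENY
  req#11 t=2ms: DENY
  req#12 t=2ms: DENY
  req#13 t=2ms: DENY
  req#14 t=3ms: ALLOW
  req#15 t=3ms: DENY
  req#16 t=3ms: DENY
  req#17 t=3ms: DENY

Answer: AAADDADDADDDDADDD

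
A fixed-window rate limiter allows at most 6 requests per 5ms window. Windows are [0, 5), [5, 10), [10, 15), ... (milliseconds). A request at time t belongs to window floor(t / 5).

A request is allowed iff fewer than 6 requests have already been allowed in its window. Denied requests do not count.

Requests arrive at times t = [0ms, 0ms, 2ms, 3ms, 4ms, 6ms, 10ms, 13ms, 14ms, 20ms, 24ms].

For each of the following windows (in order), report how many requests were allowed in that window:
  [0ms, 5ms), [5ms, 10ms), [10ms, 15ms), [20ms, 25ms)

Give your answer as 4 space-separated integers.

Processing requests:
  req#1 t=0ms (window 0): ALLOW
  req#2 t=0ms (window 0): ALLOW
  req#3 t=2ms (window 0): ALLOW
  req#4 t=3ms (window 0): ALLOW
  req#5 t=4ms (window 0): ALLOW
  req#6 t=6ms (window 1): ALLOW
  req#7 t=10ms (window 2): ALLOW
  req#8 t=13ms (window 2): ALLOW
  req#9 t=14ms (window 2): ALLOW
  req#10 t=20ms (window 4): ALLOW
  req#11 t=24ms (window 4): ALLOW

Allowed counts by window: 5 1 3 2

Answer: 5 1 3 2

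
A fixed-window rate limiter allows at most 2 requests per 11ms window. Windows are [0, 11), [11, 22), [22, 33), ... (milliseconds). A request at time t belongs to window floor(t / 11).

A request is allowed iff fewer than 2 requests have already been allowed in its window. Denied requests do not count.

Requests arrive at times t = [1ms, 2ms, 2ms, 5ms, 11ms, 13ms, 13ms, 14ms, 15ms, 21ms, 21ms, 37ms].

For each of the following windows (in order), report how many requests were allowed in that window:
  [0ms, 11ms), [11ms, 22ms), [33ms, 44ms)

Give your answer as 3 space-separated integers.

Answer: 2 2 1

Derivation:
Processing requests:
  req#1 t=1ms (window 0): ALLOW
  req#2 t=2ms (window 0): ALLOW
  req#3 t=2ms (window 0): DENY
  req#4 t=5ms (window 0): DENY
  req#5 t=11ms (window 1): ALLOW
  req#6 t=13ms (window 1): ALLOW
  req#7 t=13ms (window 1): DENY
  req#8 t=14ms (window 1): DENY
  req#9 t=15ms (window 1): DENY
  req#10 t=21ms (window 1): DENY
  req#11 t=21ms (window 1): DENY
  req#12 t=37ms (window 3): ALLOW

Allowed counts by window: 2 2 1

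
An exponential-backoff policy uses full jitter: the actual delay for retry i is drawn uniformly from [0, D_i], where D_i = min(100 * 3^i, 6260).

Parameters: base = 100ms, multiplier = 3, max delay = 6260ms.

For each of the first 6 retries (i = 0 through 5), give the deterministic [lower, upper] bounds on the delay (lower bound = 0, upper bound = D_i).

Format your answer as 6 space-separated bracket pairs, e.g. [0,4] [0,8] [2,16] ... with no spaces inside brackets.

Computing bounds per retry:
  i=0: D_i=min(100*3^0,6260)=100, bounds=[0,100]
  i=1: D_i=min(100*3^1,6260)=300, bounds=[0,300]
  i=2: D_i=min(100*3^2,6260)=900, bounds=[0,900]
  i=3: D_i=min(100*3^3,6260)=2700, bounds=[0,2700]
  i=4: D_i=min(100*3^4,6260)=6260, bounds=[0,6260]
  i=5: D_i=min(100*3^5,6260)=6260, bounds=[0,6260]

Answer: [0,100] [0,300] [0,900] [0,2700] [0,6260] [0,6260]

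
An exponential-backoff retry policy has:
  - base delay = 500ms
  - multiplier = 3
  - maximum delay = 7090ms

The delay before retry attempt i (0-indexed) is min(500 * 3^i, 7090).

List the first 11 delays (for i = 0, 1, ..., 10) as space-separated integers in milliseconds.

Computing each delay:
  i=0: min(500*3^0, 7090) = 500
  i=1: min(500*3^1, 7090) = 1500
  i=2: min(500*3^2, 7090) = 4500
  i=3: min(500*3^3, 7090) = 7090
  i=4: min(500*3^4, 7090) = 7090
  i=5: min(500*3^5, 7090) = 7090
  i=6: min(500*3^6, 7090) = 7090
  i=7: min(500*3^7, 7090) = 7090
  i=8: min(500*3^8, 7090) = 7090
  i=9: min(500*3^9, 7090) = 7090
  i=10: min(500*3^10, 7090) = 7090

Answer: 500 1500 4500 7090 7090 7090 7090 7090 7090 7090 7090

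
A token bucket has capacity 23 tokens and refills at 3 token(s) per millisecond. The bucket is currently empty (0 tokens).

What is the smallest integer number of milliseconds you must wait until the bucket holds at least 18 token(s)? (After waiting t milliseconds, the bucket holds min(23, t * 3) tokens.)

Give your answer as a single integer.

Need t * 3 >= 18, so t >= 18/3.
Smallest integer t = ceil(18/3) = 6.

Answer: 6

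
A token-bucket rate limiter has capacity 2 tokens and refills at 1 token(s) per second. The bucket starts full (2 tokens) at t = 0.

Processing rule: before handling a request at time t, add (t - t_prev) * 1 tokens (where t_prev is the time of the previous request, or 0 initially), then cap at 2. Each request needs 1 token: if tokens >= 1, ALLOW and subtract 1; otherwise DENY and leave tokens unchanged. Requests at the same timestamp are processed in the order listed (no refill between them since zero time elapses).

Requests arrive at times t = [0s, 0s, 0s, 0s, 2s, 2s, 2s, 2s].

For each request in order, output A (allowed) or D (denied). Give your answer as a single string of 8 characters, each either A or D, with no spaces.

Answer: AADDAADD

Derivation:
Simulating step by step:
  req#1 t=0s: ALLOW
  req#2 t=0s: ALLOW
  req#3 t=0s: DENY
  req#4 t=0s: DENY
  req#5 t=2s: ALLOW
  req#6 t=2s: ALLOW
  req#7 t=2s: DENY
  req#8 t=2s: DENY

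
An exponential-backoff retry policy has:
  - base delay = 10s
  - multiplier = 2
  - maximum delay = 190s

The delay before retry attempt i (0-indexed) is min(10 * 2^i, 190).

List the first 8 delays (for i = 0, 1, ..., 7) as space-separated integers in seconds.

Answer: 10 20 40 80 160 190 190 190

Derivation:
Computing each delay:
  i=0: min(10*2^0, 190) = 10
  i=1: min(10*2^1, 190) = 20
  i=2: min(10*2^2, 190) = 40
  i=3: min(10*2^3, 190) = 80
  i=4: min(10*2^4, 190) = 160
  i=5: min(10*2^5, 190) = 190
  i=6: min(10*2^6, 190) = 190
  i=7: min(10*2^7, 190) = 190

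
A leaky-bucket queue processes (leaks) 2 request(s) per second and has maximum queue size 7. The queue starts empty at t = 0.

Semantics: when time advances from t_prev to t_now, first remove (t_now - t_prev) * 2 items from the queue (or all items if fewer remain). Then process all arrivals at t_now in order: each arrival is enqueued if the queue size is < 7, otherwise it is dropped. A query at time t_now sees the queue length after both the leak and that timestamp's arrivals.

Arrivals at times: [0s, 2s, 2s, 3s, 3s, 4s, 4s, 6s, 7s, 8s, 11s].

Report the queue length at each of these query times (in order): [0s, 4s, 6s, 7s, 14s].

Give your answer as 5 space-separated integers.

Answer: 1 2 1 1 0

Derivation:
Queue lengths at query times:
  query t=0s: backlog = 1
  query t=4s: backlog = 2
  query t=6s: backlog = 1
  query t=7s: backlog = 1
  query t=14s: backlog = 0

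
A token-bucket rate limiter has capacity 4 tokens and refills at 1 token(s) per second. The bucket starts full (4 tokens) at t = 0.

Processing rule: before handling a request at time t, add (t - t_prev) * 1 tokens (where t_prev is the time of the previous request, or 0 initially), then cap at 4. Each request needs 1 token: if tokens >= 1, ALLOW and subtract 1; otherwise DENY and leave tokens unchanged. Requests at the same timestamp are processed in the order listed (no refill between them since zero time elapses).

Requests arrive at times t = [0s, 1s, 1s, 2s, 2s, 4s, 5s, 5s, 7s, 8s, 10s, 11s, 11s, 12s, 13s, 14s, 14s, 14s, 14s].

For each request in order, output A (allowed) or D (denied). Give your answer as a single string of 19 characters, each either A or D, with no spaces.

Simulating step by step:
  req#1 t=0s: ALLOW
  req#2 t=1s: ALLOW
  req#3 t=1s: ALLOW
  req#4 t=2s: ALLOW
  req#5 t=2s: ALLOW
  req#6 t=4s: ALLOW
  req#7 t=5s: ALLOW
  req#8 t=5s: ALLOW
  req#9 t=7s: ALLOW
  req#10 t=8s: ALLOW
  req#11 t=10s: ALLOW
  req#12 t=11s: ALLOW
  req#13 t=11s: ALLOW
  req#14 t=12s: ALLOW
  req#15 t=13s: ALLOW
  req#16 t=14s: ALLOW
  req#17 t=14s: ALLOW
  req#18 t=14s: ALLOW
  req#19 t=14s: DENY

Answer: AAAAAAAAAAAAAAAAAAD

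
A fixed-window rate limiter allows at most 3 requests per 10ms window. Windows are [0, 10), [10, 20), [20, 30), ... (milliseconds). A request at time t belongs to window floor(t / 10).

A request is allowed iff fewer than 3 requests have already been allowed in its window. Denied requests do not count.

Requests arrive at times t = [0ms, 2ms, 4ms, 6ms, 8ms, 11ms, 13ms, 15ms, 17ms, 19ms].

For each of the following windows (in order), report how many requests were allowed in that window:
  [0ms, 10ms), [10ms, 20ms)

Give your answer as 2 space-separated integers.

Processing requests:
  req#1 t=0ms (window 0): ALLOW
  req#2 t=2ms (window 0): ALLOW
  req#3 t=4ms (window 0): ALLOW
  req#4 t=6ms (window 0): DENY
  req#5 t=8ms (window 0): DENY
  req#6 t=11ms (window 1): ALLOW
  req#7 t=13ms (window 1): ALLOW
  req#8 t=15ms (window 1): ALLOW
  req#9 t=17ms (window 1): DENY
  req#10 t=19ms (window 1): DENY

Allowed counts by window: 3 3

Answer: 3 3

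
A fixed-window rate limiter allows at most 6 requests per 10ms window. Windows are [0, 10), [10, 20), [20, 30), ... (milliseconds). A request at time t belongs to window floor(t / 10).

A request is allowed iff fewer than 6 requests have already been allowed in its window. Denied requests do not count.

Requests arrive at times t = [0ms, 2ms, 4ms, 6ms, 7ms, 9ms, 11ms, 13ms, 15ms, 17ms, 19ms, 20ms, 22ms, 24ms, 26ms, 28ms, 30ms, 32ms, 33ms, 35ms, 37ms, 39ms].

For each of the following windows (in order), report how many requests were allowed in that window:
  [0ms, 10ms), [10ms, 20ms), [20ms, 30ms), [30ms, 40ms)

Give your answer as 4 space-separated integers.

Processing requests:
  req#1 t=0ms (window 0): ALLOW
  req#2 t=2ms (window 0): ALLOW
  req#3 t=4ms (window 0): ALLOW
  req#4 t=6ms (window 0): ALLOW
  req#5 t=7ms (window 0): ALLOW
  req#6 t=9ms (window 0): ALLOW
  req#7 t=11ms (window 1): ALLOW
  req#8 t=13ms (window 1): ALLOW
  req#9 t=15ms (window 1): ALLOW
  req#10 t=17ms (window 1): ALLOW
  req#11 t=19ms (window 1): ALLOW
  req#12 t=20ms (window 2): ALLOW
  req#13 t=22ms (window 2): ALLOW
  req#14 t=24ms (window 2): ALLOW
  req#15 t=26ms (window 2): ALLOW
  req#16 t=28ms (window 2): ALLOW
  req#17 t=30ms (window 3): ALLOW
  req#18 t=32ms (window 3): ALLOW
  req#19 t=33ms (window 3): ALLOW
  req#20 t=35ms (window 3): ALLOW
  req#21 t=37ms (window 3): ALLOW
  req#22 t=39ms (window 3): ALLOW

Allowed counts by window: 6 5 5 6

Answer: 6 5 5 6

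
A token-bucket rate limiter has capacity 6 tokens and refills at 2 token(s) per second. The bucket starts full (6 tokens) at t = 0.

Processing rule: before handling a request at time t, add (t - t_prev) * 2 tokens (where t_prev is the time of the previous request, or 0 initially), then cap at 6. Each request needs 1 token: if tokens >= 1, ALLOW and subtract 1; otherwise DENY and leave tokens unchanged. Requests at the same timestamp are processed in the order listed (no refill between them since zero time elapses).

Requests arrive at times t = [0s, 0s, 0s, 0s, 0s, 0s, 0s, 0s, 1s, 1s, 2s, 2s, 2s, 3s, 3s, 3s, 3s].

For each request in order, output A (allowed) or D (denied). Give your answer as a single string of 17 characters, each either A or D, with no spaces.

Answer: AAAAAADDAAAADAADD

Derivation:
Simulating step by step:
  req#1 t=0s: ALLOW
  req#2 t=0s: ALLOW
  req#3 t=0s: ALLOW
  req#4 t=0s: ALLOW
  req#5 t=0s: ALLOW
  req#6 t=0s: ALLOW
  req#7 t=0s: DENY
  req#8 t=0s: DENY
  req#9 t=1s: ALLOW
  req#10 t=1s: ALLOW
  req#11 t=2s: ALLOW
  req#12 t=2s: ALLOW
  req#13 t=2s: DENY
  req#14 t=3s: ALLOW
  req#15 t=3s: ALLOW
  req#16 t=3s: DENY
  req#17 t=3s: DENY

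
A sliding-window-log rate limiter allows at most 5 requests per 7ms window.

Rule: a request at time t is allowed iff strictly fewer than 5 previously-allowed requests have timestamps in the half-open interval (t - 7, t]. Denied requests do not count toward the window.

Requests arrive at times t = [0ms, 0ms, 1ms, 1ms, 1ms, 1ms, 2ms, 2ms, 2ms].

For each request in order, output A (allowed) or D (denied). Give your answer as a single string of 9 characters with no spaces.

Answer: AAAAADDDD

Derivation:
Tracking allowed requests in the window:
  req#1 t=0ms: ALLOW
  req#2 t=0ms: ALLOW
  req#3 t=1ms: ALLOW
  req#4 t=1ms: ALLOW
  req#5 t=1ms: ALLOW
  req#6 t=1ms: DENY
  req#7 t=2ms: DENY
  req#8 t=2ms: DENY
  req#9 t=2ms: DENY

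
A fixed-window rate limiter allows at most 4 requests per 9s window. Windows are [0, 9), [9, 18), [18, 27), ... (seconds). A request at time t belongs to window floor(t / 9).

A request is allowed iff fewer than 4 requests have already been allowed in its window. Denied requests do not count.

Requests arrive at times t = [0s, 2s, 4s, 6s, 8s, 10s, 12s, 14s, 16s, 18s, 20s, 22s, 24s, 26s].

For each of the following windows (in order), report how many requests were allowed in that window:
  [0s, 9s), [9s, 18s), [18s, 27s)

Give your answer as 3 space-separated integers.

Processing requests:
  req#1 t=0s (window 0): ALLOW
  req#2 t=2s (window 0): ALLOW
  req#3 t=4s (window 0): ALLOW
  req#4 t=6s (window 0): ALLOW
  req#5 t=8s (window 0): DENY
  req#6 t=10s (window 1): ALLOW
  req#7 t=12s (window 1): ALLOW
  req#8 t=14s (window 1): ALLOW
  req#9 t=16s (window 1): ALLOW
  req#10 t=18s (window 2): ALLOW
  req#11 t=20s (window 2): ALLOW
  req#12 t=22s (window 2): ALLOW
  req#13 t=24s (window 2): ALLOW
  req#14 t=26s (window 2): DENY

Allowed counts by window: 4 4 4

Answer: 4 4 4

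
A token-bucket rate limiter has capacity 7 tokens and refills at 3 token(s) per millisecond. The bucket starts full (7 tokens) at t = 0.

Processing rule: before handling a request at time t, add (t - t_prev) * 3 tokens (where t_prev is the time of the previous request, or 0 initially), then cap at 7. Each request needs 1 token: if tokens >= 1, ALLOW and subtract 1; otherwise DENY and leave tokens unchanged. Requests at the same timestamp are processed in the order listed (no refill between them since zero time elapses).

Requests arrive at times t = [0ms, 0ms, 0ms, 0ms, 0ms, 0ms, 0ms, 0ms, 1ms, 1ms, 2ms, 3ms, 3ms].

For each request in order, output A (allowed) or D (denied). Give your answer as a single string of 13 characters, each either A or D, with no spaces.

Answer: AAAAAAADAAAAA

Derivation:
Simulating step by step:
  req#1 t=0ms: ALLOW
  req#2 t=0ms: ALLOW
  req#3 t=0ms: ALLOW
  req#4 t=0ms: ALLOW
  req#5 t=0ms: ALLOW
  req#6 t=0ms: ALLOW
  req#7 t=0ms: ALLOW
  req#8 t=0ms: DENY
  req#9 t=1ms: ALLOW
  req#10 t=1ms: ALLOW
  req#11 t=2ms: ALLOW
  req#12 t=3ms: ALLOW
  req#13 t=3ms: ALLOW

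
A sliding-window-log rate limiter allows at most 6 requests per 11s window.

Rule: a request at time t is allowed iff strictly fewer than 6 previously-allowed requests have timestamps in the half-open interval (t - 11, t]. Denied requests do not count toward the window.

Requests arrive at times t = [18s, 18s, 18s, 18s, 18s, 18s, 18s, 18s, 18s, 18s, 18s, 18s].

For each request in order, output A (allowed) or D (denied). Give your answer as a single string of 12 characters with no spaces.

Answer: AAAAAADDDDDD

Derivation:
Tracking allowed requests in the window:
  req#1 t=18s: ALLOW
  req#2 t=18s: ALLOW
  req#3 t=18s: ALLOW
  req#4 t=18s: ALLOW
  req#5 t=18s: ALLOW
  req#6 t=18s: ALLOW
  req#7 t=18s: DENY
  req#8 t=18s: DENY
  req#9 t=18s: DENY
  req#10 t=18s: DENY
  req#11 t=18s: DENY
  req#12 t=18s: DENY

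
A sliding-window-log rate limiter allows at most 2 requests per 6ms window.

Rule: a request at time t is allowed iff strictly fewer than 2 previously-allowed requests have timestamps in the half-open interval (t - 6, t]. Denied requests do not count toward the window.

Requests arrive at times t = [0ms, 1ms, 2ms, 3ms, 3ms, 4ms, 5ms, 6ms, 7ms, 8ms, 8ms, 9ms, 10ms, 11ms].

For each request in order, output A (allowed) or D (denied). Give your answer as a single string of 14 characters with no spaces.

Answer: AADDDDDAADDDDD

Derivation:
Tracking allowed requests in the window:
  req#1 t=0ms: ALLOW
  req#2 t=1ms: ALLOW
  req#3 t=2ms: DENY
  req#4 t=3ms: DENY
  req#5 t=3ms: DENY
  req#6 t=4ms: DENY
  req#7 t=5ms: DENY
  req#8 t=6ms: ALLOW
  req#9 t=7ms: ALLOW
  req#10 t=8ms: DENY
  req#11 t=8ms: DENY
  req#12 t=9ms: DENY
  req#13 t=10ms: DENY
  req#14 t=11ms: DENY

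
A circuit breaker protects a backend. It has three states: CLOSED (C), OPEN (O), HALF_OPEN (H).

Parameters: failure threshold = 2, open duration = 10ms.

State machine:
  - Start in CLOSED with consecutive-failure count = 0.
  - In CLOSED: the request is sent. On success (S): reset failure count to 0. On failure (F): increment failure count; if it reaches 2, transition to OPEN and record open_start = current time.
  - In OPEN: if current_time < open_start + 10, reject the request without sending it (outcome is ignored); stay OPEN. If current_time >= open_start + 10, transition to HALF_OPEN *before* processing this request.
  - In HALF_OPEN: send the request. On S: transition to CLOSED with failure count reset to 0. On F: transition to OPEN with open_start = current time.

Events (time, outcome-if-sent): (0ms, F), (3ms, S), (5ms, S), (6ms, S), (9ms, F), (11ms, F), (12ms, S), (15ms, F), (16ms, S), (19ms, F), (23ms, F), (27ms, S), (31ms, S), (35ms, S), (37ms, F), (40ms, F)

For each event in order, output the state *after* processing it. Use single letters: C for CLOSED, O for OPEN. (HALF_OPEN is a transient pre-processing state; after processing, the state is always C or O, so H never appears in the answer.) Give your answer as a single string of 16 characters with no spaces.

State after each event:
  event#1 t=0ms outcome=F: state=CLOSED
  event#2 t=3ms outcome=S: state=CLOSED
  event#3 t=5ms outcome=S: state=CLOSED
  event#4 t=6ms outcome=S: state=CLOSED
  event#5 t=9ms outcome=F: state=CLOSED
  event#6 t=11ms outcome=F: state=OPEN
  event#7 t=12ms outcome=S: state=OPEN
  event#8 t=15ms outcome=F: state=OPEN
  event#9 t=16ms outcome=S: state=OPEN
  event#10 t=19ms outcome=F: state=OPEN
  event#11 t=23ms outcome=F: state=OPEN
  event#12 t=27ms outcome=S: state=OPEN
  event#13 t=31ms outcome=S: state=OPEN
  event#14 t=35ms outcome=S: state=CLOSED
  event#15 t=37ms outcome=F: state=CLOSED
  event#16 t=40ms outcome=F: state=OPEN

Answer: CCCCCOOOOOOOOCCO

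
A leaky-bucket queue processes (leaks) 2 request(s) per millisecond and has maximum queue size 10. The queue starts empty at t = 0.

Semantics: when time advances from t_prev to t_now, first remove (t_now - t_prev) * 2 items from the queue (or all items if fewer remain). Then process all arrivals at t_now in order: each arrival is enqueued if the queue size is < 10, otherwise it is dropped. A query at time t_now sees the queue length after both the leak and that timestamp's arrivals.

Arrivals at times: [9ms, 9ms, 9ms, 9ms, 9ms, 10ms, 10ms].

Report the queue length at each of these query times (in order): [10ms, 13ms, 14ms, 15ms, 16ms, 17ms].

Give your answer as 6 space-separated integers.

Answer: 5 0 0 0 0 0

Derivation:
Queue lengths at query times:
  query t=10ms: backlog = 5
  query t=13ms: backlog = 0
  query t=14ms: backlog = 0
  query t=15ms: backlog = 0
  query t=16ms: backlog = 0
  query t=17ms: backlog = 0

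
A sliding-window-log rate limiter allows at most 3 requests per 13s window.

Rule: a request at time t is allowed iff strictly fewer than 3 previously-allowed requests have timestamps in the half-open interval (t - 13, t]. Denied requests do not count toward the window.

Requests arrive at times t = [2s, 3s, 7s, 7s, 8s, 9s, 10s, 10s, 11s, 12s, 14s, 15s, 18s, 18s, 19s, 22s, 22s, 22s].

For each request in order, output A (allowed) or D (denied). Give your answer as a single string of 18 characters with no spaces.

Answer: AAADDDDDDDDAADDADD

Derivation:
Tracking allowed requests in the window:
  req#1 t=2s: ALLOW
  req#2 t=3s: ALLOW
  req#3 t=7s: ALLOW
  req#4 t=7s: DENY
  req#5 t=8s: DENY
  req#6 t=9s: DENY
  req#7 t=10s: DENY
  req#8 t=10s: DENY
  req#9 t=11s: DENY
  req#10 t=12s: DENY
  req#11 t=14s: DENY
  req#12 t=15s: ALLOW
  req#13 t=18s: ALLOW
  req#14 t=18s: DENY
  req#15 t=19s: DENY
  req#16 t=22s: ALLOW
  req#17 t=22s: DENY
  req#18 t=22s: DENY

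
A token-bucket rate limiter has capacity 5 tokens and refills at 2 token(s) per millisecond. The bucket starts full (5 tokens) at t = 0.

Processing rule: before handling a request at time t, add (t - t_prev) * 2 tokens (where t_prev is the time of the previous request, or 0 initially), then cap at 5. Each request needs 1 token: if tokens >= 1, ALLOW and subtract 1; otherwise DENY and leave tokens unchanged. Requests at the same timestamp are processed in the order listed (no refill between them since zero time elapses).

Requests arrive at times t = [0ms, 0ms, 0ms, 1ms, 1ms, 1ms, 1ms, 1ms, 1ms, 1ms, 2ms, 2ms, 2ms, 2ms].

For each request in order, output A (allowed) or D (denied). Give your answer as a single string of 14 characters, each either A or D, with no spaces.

Answer: AAAAAAADDDAADD

Derivation:
Simulating step by step:
  req#1 t=0ms: ALLOW
  req#2 t=0ms: ALLOW
  req#3 t=0ms: ALLOW
  req#4 t=1ms: ALLOW
  req#5 t=1ms: ALLOW
  req#6 t=1ms: ALLOW
  req#7 t=1ms: ALLOW
  req#8 t=1ms: DENY
  req#9 t=1ms: DENY
  req#10 t=1ms: DENY
  req#11 t=2ms: ALLOW
  req#12 t=2ms: ALLOW
  req#13 t=2ms: DENY
  req#14 t=2ms: DENY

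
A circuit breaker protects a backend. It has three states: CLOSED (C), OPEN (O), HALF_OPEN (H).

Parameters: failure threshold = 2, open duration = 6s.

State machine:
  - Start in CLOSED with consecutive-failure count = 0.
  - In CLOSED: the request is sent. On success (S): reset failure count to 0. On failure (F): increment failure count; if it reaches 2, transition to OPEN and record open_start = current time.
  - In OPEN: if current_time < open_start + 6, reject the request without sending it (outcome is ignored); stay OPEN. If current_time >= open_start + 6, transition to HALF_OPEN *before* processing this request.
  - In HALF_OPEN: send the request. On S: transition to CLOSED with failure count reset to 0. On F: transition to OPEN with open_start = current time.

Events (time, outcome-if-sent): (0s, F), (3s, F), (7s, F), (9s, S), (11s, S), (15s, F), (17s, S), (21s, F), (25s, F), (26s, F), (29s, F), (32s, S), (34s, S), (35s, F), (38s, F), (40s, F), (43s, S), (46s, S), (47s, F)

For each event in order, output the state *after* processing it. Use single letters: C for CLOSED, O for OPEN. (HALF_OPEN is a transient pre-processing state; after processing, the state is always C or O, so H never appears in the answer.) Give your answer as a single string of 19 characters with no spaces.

State after each event:
  event#1 t=0s outcome=F: state=CLOSED
  event#2 t=3s outcome=F: state=OPEN
  event#3 t=7s outcome=F: state=OPEN
  event#4 t=9s outcome=S: state=CLOSED
  event#5 t=11s outcome=S: state=CLOSED
  event#6 t=15s outcome=F: state=CLOSED
  event#7 t=17s outcome=S: state=CLOSED
  event#8 t=21s outcome=F: state=CLOSED
  event#9 t=25s outcome=F: state=OPEN
  event#10 t=26s outcome=F: state=OPEN
  event#11 t=29s outcome=F: state=OPEN
  event#12 t=32s outcome=S: state=CLOSED
  event#13 t=34s outcome=S: state=CLOSED
  event#14 t=35s outcome=F: state=CLOSED
  event#15 t=38s outcome=F: state=OPEN
  event#16 t=40s outcome=F: state=OPEN
  event#17 t=43s outcome=S: state=OPEN
  event#18 t=46s outcome=S: state=CLOSED
  event#19 t=47s outcome=F: state=CLOSED

Answer: COOCCCCCOOOCCCOOOCC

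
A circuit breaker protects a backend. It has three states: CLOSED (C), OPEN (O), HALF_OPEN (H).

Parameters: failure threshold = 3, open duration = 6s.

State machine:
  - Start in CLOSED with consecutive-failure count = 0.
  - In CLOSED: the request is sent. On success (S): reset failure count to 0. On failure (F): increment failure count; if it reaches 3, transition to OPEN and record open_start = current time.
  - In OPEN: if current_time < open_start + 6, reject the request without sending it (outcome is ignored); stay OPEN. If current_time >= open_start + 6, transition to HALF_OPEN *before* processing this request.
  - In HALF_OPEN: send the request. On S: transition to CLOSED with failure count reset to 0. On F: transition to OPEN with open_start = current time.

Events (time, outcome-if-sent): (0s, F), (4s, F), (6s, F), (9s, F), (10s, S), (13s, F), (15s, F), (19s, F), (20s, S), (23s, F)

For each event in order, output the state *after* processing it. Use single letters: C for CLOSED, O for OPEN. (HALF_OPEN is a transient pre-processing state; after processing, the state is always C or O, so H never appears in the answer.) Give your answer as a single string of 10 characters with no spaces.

Answer: CCOOOOOOOO

Derivation:
State after each event:
  event#1 t=0s outcome=F: state=CLOSED
  event#2 t=4s outcome=F: state=CLOSED
  event#3 t=6s outcome=F: state=OPEN
  event#4 t=9s outcome=F: state=OPEN
  event#5 t=10s outcome=S: state=OPEN
  event#6 t=13s outcome=F: state=OPEN
  event#7 t=15s outcome=F: state=OPEN
  event#8 t=19s outcome=F: state=OPEN
  event#9 t=20s outcome=S: state=OPEN
  event#10 t=23s outcome=F: state=OPEN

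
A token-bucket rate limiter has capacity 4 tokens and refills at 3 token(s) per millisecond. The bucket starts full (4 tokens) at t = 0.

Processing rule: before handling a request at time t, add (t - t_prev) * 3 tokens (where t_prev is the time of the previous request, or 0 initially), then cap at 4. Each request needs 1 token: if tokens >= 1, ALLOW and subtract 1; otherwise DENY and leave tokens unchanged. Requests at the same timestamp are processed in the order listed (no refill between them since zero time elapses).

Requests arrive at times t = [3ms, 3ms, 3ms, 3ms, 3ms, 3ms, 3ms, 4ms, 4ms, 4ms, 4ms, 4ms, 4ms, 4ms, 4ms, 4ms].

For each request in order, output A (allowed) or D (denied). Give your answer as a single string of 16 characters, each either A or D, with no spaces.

Simulating step by step:
  req#1 t=3ms: ALLOW
  req#2 t=3ms: ALLOW
  req#3 t=3ms: ALLOW
  req#4 t=3ms: ALLOW
  req#5 t=3ms: DENY
  req#6 t=3ms: DENY
  req#7 t=3ms: DENY
  req#8 t=4ms: ALLOW
  req#9 t=4ms: ALLOW
  req#10 t=4ms: ALLOW
  req#11 t=4ms: DENY
  req#12 t=4ms: DENY
  req#13 t=4ms: DENY
  req#14 t=4ms: DENY
  req#15 t=4ms: DENY
  req#16 t=4ms: DENY

Answer: AAAADDDAAADDDDDD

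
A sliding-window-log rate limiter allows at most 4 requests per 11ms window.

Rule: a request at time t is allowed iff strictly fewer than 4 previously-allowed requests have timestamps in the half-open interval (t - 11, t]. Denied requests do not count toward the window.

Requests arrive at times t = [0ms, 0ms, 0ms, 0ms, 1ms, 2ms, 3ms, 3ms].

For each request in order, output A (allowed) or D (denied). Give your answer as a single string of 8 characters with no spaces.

Tracking allowed requests in the window:
  req#1 t=0ms: ALLOW
  req#2 t=0ms: ALLOW
  req#3 t=0ms: ALLOW
  req#4 t=0ms: ALLOW
  req#5 t=1ms: DENY
  req#6 t=2ms: DENY
  req#7 t=3ms: DENY
  req#8 t=3ms: DENY

Answer: AAAADDDD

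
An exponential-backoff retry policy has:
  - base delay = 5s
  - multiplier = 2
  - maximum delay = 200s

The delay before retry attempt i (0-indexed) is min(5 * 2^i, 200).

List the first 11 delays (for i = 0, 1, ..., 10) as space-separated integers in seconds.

Answer: 5 10 20 40 80 160 200 200 200 200 200

Derivation:
Computing each delay:
  i=0: min(5*2^0, 200) = 5
  i=1: min(5*2^1, 200) = 10
  i=2: min(5*2^2, 200) = 20
  i=3: min(5*2^3, 200) = 40
  i=4: min(5*2^4, 200) = 80
  i=5: min(5*2^5, 200) = 160
  i=6: min(5*2^6, 200) = 200
  i=7: min(5*2^7, 200) = 200
  i=8: min(5*2^8, 200) = 200
  i=9: min(5*2^9, 200) = 200
  i=10: min(5*2^10, 200) = 200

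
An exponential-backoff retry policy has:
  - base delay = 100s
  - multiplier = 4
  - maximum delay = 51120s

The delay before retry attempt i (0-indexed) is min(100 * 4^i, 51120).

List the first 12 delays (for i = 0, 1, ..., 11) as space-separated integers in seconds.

Answer: 100 400 1600 6400 25600 51120 51120 51120 51120 51120 51120 51120

Derivation:
Computing each delay:
  i=0: min(100*4^0, 51120) = 100
  i=1: min(100*4^1, 51120) = 400
  i=2: min(100*4^2, 51120) = 1600
  i=3: min(100*4^3, 51120) = 6400
  i=4: min(100*4^4, 51120) = 25600
  i=5: min(100*4^5, 51120) = 51120
  i=6: min(100*4^6, 51120) = 51120
  i=7: min(100*4^7, 51120) = 51120
  i=8: min(100*4^8, 51120) = 51120
  i=9: min(100*4^9, 51120) = 51120
  i=10: min(100*4^10, 51120) = 51120
  i=11: min(100*4^11, 51120) = 51120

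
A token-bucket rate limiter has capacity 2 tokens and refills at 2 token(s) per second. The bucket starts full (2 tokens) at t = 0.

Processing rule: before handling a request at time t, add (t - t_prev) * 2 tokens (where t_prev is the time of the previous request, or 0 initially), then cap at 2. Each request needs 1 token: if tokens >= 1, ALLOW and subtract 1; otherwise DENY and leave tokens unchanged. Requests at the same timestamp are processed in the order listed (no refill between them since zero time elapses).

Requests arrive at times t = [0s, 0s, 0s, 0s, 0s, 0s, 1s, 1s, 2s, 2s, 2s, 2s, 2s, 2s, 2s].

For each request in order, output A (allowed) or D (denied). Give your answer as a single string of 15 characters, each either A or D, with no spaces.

Answer: AADDDDAAAADDDDD

Derivation:
Simulating step by step:
  req#1 t=0s: ALLOW
  req#2 t=0s: ALLOW
  req#3 t=0s: DENY
  req#4 t=0s: DENY
  req#5 t=0s: DENY
  req#6 t=0s: DENY
  req#7 t=1s: ALLOW
  req#8 t=1s: ALLOW
  req#9 t=2s: ALLOW
  req#10 t=2s: ALLOW
  req#11 t=2s: DENY
  req#12 t=2s: DENY
  req#13 t=2s: DENY
  req#14 t=2s: DENY
  req#15 t=2s: DENY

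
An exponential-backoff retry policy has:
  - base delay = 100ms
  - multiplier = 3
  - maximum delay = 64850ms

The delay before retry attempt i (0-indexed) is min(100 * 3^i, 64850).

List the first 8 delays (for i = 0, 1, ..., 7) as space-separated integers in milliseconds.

Computing each delay:
  i=0: min(100*3^0, 64850) = 100
  i=1: min(100*3^1, 64850) = 300
  i=2: min(100*3^2, 64850) = 900
  i=3: min(100*3^3, 64850) = 2700
  i=4: min(100*3^4, 64850) = 8100
  i=5: min(100*3^5, 64850) = 24300
  i=6: min(100*3^6, 64850) = 64850
  i=7: min(100*3^7, 64850) = 64850

Answer: 100 300 900 2700 8100 24300 64850 64850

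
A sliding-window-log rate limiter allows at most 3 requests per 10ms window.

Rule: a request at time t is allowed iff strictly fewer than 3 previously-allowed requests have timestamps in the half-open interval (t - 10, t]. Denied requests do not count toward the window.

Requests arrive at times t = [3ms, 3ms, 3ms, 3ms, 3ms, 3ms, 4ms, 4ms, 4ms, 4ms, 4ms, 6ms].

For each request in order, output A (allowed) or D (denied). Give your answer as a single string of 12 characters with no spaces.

Tracking allowed requests in the window:
  req#1 t=3ms: ALLOW
  req#2 t=3ms: ALLOW
  req#3 t=3ms: ALLOW
  req#4 t=3ms: DENY
  req#5 t=3ms: DENY
  req#6 t=3ms: DENY
  req#7 t=4ms: DENY
  req#8 t=4ms: DENY
  req#9 t=4ms: DENY
  req#10 t=4ms: DENY
  req#11 t=4ms: DENY
  req#12 t=6ms: DENY

Answer: AAADDDDDDDDD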